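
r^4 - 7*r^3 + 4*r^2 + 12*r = r*(r - 6)*(r - 2)*(r + 1)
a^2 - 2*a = a*(a - 2)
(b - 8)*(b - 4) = b^2 - 12*b + 32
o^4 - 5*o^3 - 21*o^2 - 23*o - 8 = (o - 8)*(o + 1)^3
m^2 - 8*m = m*(m - 8)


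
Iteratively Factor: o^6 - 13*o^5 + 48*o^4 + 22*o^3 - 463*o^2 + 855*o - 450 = (o - 5)*(o^5 - 8*o^4 + 8*o^3 + 62*o^2 - 153*o + 90) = (o - 5)*(o - 2)*(o^4 - 6*o^3 - 4*o^2 + 54*o - 45) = (o - 5)*(o - 2)*(o + 3)*(o^3 - 9*o^2 + 23*o - 15) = (o - 5)^2*(o - 2)*(o + 3)*(o^2 - 4*o + 3) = (o - 5)^2*(o - 2)*(o - 1)*(o + 3)*(o - 3)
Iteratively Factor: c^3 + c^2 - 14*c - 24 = (c + 2)*(c^2 - c - 12) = (c - 4)*(c + 2)*(c + 3)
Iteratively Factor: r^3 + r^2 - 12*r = (r - 3)*(r^2 + 4*r) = (r - 3)*(r + 4)*(r)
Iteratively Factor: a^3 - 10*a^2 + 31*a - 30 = (a - 2)*(a^2 - 8*a + 15) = (a - 5)*(a - 2)*(a - 3)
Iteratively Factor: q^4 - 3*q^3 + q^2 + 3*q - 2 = (q - 1)*(q^3 - 2*q^2 - q + 2) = (q - 2)*(q - 1)*(q^2 - 1) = (q - 2)*(q - 1)^2*(q + 1)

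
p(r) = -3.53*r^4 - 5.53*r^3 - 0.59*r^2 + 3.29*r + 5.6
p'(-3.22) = 306.49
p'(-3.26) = 320.03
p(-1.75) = -5.43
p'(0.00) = 3.29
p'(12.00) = -26799.19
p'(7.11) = -5918.85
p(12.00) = -82793.80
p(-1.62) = -2.08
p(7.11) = -11009.42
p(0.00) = 5.60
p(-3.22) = -205.97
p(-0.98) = 3.76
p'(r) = -14.12*r^3 - 16.59*r^2 - 1.18*r + 3.29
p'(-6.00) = 2463.05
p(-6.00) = -3415.78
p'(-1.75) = 30.22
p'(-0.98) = 1.80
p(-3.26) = -218.50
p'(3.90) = -1091.23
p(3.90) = -1135.22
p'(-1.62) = 21.69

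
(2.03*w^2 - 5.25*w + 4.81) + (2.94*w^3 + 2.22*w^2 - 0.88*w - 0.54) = 2.94*w^3 + 4.25*w^2 - 6.13*w + 4.27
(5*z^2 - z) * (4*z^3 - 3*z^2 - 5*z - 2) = 20*z^5 - 19*z^4 - 22*z^3 - 5*z^2 + 2*z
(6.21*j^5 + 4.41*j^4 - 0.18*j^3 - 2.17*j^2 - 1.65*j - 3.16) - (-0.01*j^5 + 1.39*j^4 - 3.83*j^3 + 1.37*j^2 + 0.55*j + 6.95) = 6.22*j^5 + 3.02*j^4 + 3.65*j^3 - 3.54*j^2 - 2.2*j - 10.11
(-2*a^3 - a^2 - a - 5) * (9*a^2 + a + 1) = -18*a^5 - 11*a^4 - 12*a^3 - 47*a^2 - 6*a - 5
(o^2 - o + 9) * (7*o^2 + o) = 7*o^4 - 6*o^3 + 62*o^2 + 9*o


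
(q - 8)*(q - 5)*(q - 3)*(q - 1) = q^4 - 17*q^3 + 95*q^2 - 199*q + 120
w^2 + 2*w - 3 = (w - 1)*(w + 3)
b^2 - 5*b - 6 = (b - 6)*(b + 1)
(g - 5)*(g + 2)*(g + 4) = g^3 + g^2 - 22*g - 40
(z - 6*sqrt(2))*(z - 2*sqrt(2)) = z^2 - 8*sqrt(2)*z + 24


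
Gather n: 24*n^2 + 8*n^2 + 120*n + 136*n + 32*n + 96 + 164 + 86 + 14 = 32*n^2 + 288*n + 360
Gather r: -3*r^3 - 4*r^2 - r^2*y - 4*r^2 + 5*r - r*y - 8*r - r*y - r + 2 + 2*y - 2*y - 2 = -3*r^3 + r^2*(-y - 8) + r*(-2*y - 4)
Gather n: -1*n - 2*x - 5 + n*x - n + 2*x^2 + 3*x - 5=n*(x - 2) + 2*x^2 + x - 10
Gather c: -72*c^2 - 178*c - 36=-72*c^2 - 178*c - 36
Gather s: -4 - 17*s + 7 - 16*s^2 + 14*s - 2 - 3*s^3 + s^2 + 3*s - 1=-3*s^3 - 15*s^2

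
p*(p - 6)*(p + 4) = p^3 - 2*p^2 - 24*p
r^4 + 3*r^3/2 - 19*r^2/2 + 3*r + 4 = (r - 2)*(r - 1)*(r + 1/2)*(r + 4)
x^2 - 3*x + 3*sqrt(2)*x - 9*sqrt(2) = (x - 3)*(x + 3*sqrt(2))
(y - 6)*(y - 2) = y^2 - 8*y + 12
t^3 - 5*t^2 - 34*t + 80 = (t - 8)*(t - 2)*(t + 5)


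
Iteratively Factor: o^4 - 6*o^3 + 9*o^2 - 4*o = (o - 1)*(o^3 - 5*o^2 + 4*o) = o*(o - 1)*(o^2 - 5*o + 4) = o*(o - 1)^2*(o - 4)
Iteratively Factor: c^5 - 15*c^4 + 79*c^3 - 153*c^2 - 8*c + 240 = (c - 4)*(c^4 - 11*c^3 + 35*c^2 - 13*c - 60) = (c - 5)*(c - 4)*(c^3 - 6*c^2 + 5*c + 12) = (c - 5)*(c - 4)*(c + 1)*(c^2 - 7*c + 12) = (c - 5)*(c - 4)^2*(c + 1)*(c - 3)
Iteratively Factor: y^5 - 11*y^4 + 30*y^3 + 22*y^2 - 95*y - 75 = (y - 5)*(y^4 - 6*y^3 + 22*y + 15) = (y - 5)*(y + 1)*(y^3 - 7*y^2 + 7*y + 15) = (y - 5)^2*(y + 1)*(y^2 - 2*y - 3) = (y - 5)^2*(y + 1)^2*(y - 3)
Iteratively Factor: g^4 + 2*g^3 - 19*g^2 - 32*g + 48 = (g - 4)*(g^3 + 6*g^2 + 5*g - 12) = (g - 4)*(g + 4)*(g^2 + 2*g - 3) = (g - 4)*(g + 3)*(g + 4)*(g - 1)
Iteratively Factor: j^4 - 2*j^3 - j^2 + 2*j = (j + 1)*(j^3 - 3*j^2 + 2*j) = (j - 1)*(j + 1)*(j^2 - 2*j) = (j - 2)*(j - 1)*(j + 1)*(j)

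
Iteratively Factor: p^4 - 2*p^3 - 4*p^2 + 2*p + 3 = (p - 3)*(p^3 + p^2 - p - 1) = (p - 3)*(p + 1)*(p^2 - 1) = (p - 3)*(p - 1)*(p + 1)*(p + 1)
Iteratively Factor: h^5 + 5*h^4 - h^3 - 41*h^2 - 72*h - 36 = (h + 3)*(h^4 + 2*h^3 - 7*h^2 - 20*h - 12) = (h - 3)*(h + 3)*(h^3 + 5*h^2 + 8*h + 4) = (h - 3)*(h + 2)*(h + 3)*(h^2 + 3*h + 2) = (h - 3)*(h + 2)^2*(h + 3)*(h + 1)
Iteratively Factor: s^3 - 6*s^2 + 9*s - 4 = (s - 1)*(s^2 - 5*s + 4) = (s - 1)^2*(s - 4)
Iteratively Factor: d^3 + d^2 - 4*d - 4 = (d + 1)*(d^2 - 4) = (d - 2)*(d + 1)*(d + 2)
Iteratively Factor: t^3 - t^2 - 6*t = (t)*(t^2 - t - 6) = t*(t - 3)*(t + 2)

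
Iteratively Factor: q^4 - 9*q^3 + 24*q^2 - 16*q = (q)*(q^3 - 9*q^2 + 24*q - 16) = q*(q - 4)*(q^2 - 5*q + 4) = q*(q - 4)*(q - 1)*(q - 4)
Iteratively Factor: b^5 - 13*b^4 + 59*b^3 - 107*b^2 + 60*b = (b - 5)*(b^4 - 8*b^3 + 19*b^2 - 12*b) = (b - 5)*(b - 1)*(b^3 - 7*b^2 + 12*b) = b*(b - 5)*(b - 1)*(b^2 - 7*b + 12) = b*(b - 5)*(b - 3)*(b - 1)*(b - 4)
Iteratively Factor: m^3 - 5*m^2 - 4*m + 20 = (m + 2)*(m^2 - 7*m + 10) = (m - 2)*(m + 2)*(m - 5)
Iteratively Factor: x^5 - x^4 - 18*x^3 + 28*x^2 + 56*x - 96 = (x + 4)*(x^4 - 5*x^3 + 2*x^2 + 20*x - 24) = (x - 2)*(x + 4)*(x^3 - 3*x^2 - 4*x + 12) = (x - 2)*(x + 2)*(x + 4)*(x^2 - 5*x + 6) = (x - 3)*(x - 2)*(x + 2)*(x + 4)*(x - 2)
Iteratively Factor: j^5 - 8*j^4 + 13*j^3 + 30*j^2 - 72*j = (j - 3)*(j^4 - 5*j^3 - 2*j^2 + 24*j) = (j - 4)*(j - 3)*(j^3 - j^2 - 6*j) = j*(j - 4)*(j - 3)*(j^2 - j - 6) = j*(j - 4)*(j - 3)^2*(j + 2)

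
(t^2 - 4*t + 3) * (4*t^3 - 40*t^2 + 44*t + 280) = 4*t^5 - 56*t^4 + 216*t^3 - 16*t^2 - 988*t + 840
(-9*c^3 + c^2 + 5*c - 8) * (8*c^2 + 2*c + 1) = -72*c^5 - 10*c^4 + 33*c^3 - 53*c^2 - 11*c - 8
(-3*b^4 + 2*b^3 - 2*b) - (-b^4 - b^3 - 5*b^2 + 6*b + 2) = -2*b^4 + 3*b^3 + 5*b^2 - 8*b - 2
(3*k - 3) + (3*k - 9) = 6*k - 12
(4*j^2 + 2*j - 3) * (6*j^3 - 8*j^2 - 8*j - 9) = 24*j^5 - 20*j^4 - 66*j^3 - 28*j^2 + 6*j + 27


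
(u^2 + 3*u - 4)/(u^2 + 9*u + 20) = (u - 1)/(u + 5)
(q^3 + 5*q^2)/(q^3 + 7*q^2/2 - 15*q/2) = 2*q/(2*q - 3)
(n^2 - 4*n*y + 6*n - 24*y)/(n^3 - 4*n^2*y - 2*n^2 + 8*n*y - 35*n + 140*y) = (n + 6)/(n^2 - 2*n - 35)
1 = 1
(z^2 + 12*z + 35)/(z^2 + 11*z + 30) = (z + 7)/(z + 6)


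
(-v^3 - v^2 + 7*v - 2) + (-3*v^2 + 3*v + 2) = -v^3 - 4*v^2 + 10*v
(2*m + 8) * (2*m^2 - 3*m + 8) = 4*m^3 + 10*m^2 - 8*m + 64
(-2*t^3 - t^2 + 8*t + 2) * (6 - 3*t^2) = 6*t^5 + 3*t^4 - 36*t^3 - 12*t^2 + 48*t + 12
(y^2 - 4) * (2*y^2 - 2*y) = 2*y^4 - 2*y^3 - 8*y^2 + 8*y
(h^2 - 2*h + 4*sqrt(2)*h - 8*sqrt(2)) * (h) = h^3 - 2*h^2 + 4*sqrt(2)*h^2 - 8*sqrt(2)*h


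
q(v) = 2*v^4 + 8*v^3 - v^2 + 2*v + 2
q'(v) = 8*v^3 + 24*v^2 - 2*v + 2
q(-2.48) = -55.48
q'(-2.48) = 32.55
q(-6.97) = 1950.82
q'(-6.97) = -1526.99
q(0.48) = 3.72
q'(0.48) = 7.45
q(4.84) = 1992.81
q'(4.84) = 1461.57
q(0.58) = 4.61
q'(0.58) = 10.47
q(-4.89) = 176.44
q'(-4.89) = -349.77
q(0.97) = 12.07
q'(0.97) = 29.94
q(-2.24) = -47.06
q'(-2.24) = 36.99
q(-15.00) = 73997.00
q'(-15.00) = -21568.00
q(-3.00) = -67.00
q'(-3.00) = 8.00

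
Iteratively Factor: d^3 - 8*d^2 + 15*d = (d - 5)*(d^2 - 3*d) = (d - 5)*(d - 3)*(d)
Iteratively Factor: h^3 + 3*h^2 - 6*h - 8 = (h + 4)*(h^2 - h - 2) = (h - 2)*(h + 4)*(h + 1)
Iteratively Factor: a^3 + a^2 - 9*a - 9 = (a - 3)*(a^2 + 4*a + 3) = (a - 3)*(a + 3)*(a + 1)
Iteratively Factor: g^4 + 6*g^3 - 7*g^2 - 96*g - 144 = (g + 3)*(g^3 + 3*g^2 - 16*g - 48) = (g + 3)^2*(g^2 - 16) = (g + 3)^2*(g + 4)*(g - 4)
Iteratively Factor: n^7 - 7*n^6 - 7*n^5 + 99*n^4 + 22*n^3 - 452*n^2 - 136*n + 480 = (n - 5)*(n^6 - 2*n^5 - 17*n^4 + 14*n^3 + 92*n^2 + 8*n - 96) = (n - 5)*(n + 2)*(n^5 - 4*n^4 - 9*n^3 + 32*n^2 + 28*n - 48) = (n - 5)*(n + 2)^2*(n^4 - 6*n^3 + 3*n^2 + 26*n - 24) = (n - 5)*(n - 4)*(n + 2)^2*(n^3 - 2*n^2 - 5*n + 6) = (n - 5)*(n - 4)*(n + 2)^3*(n^2 - 4*n + 3) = (n - 5)*(n - 4)*(n - 3)*(n + 2)^3*(n - 1)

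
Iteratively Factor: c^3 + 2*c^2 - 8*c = (c)*(c^2 + 2*c - 8) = c*(c + 4)*(c - 2)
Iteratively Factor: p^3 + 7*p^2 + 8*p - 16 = (p + 4)*(p^2 + 3*p - 4) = (p + 4)^2*(p - 1)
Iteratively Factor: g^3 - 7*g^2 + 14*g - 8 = (g - 2)*(g^2 - 5*g + 4) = (g - 4)*(g - 2)*(g - 1)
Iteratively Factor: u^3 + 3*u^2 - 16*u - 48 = (u - 4)*(u^2 + 7*u + 12) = (u - 4)*(u + 4)*(u + 3)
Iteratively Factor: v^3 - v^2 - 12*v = (v - 4)*(v^2 + 3*v) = v*(v - 4)*(v + 3)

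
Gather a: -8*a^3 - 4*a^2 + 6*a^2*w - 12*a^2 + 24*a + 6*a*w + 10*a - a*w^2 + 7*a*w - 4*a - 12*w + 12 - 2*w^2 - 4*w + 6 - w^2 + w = -8*a^3 + a^2*(6*w - 16) + a*(-w^2 + 13*w + 30) - 3*w^2 - 15*w + 18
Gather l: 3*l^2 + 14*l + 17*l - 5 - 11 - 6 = 3*l^2 + 31*l - 22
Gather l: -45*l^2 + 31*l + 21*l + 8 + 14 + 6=-45*l^2 + 52*l + 28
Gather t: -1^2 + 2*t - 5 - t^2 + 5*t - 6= -t^2 + 7*t - 12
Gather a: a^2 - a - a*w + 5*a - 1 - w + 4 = a^2 + a*(4 - w) - w + 3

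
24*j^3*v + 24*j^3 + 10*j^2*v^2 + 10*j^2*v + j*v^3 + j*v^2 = (4*j + v)*(6*j + v)*(j*v + j)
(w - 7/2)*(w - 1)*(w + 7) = w^3 + 5*w^2/2 - 28*w + 49/2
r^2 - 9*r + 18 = (r - 6)*(r - 3)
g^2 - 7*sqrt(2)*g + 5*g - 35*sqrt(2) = (g + 5)*(g - 7*sqrt(2))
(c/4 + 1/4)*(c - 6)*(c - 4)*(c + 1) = c^4/4 - 2*c^3 + 5*c^2/4 + 19*c/2 + 6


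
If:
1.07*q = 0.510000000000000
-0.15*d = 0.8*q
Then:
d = -2.54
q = 0.48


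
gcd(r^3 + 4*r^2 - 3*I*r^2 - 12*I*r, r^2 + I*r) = r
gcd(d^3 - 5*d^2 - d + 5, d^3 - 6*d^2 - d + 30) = d - 5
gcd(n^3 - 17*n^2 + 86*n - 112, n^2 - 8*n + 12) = n - 2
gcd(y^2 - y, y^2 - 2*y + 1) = y - 1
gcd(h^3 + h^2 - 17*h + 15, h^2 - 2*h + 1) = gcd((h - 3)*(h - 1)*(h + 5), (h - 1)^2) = h - 1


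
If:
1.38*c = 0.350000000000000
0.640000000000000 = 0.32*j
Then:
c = 0.25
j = 2.00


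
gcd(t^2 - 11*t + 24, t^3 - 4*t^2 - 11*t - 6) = 1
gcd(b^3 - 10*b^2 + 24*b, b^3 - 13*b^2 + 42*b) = b^2 - 6*b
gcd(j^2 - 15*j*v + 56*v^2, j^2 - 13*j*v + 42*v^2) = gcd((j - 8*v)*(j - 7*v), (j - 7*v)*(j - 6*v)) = -j + 7*v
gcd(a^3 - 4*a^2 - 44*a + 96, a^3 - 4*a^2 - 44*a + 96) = a^3 - 4*a^2 - 44*a + 96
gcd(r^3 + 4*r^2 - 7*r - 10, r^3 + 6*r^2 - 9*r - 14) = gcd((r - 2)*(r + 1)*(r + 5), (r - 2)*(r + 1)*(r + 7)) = r^2 - r - 2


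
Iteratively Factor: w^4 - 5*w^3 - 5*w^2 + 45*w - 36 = (w - 4)*(w^3 - w^2 - 9*w + 9) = (w - 4)*(w - 1)*(w^2 - 9) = (w - 4)*(w - 1)*(w + 3)*(w - 3)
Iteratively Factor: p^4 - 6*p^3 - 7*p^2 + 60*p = (p - 5)*(p^3 - p^2 - 12*p) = (p - 5)*(p + 3)*(p^2 - 4*p) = (p - 5)*(p - 4)*(p + 3)*(p)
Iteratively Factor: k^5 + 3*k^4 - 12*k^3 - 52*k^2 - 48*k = (k + 2)*(k^4 + k^3 - 14*k^2 - 24*k) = (k + 2)^2*(k^3 - k^2 - 12*k) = k*(k + 2)^2*(k^2 - k - 12) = k*(k + 2)^2*(k + 3)*(k - 4)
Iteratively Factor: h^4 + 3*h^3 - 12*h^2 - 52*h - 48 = (h + 2)*(h^3 + h^2 - 14*h - 24) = (h + 2)*(h + 3)*(h^2 - 2*h - 8) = (h - 4)*(h + 2)*(h + 3)*(h + 2)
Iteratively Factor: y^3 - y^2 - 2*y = (y)*(y^2 - y - 2) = y*(y + 1)*(y - 2)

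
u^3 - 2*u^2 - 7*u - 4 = (u - 4)*(u + 1)^2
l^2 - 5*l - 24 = (l - 8)*(l + 3)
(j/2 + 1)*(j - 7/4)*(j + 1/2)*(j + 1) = j^4/2 + 7*j^3/8 - 21*j^2/16 - 41*j/16 - 7/8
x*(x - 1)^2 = x^3 - 2*x^2 + x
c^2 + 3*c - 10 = (c - 2)*(c + 5)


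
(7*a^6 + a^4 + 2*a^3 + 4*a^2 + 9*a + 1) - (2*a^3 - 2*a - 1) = 7*a^6 + a^4 + 4*a^2 + 11*a + 2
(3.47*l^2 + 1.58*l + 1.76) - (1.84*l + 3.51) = 3.47*l^2 - 0.26*l - 1.75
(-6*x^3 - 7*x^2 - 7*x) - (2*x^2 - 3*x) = -6*x^3 - 9*x^2 - 4*x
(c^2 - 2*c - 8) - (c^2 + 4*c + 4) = -6*c - 12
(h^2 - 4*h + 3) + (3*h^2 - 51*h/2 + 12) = 4*h^2 - 59*h/2 + 15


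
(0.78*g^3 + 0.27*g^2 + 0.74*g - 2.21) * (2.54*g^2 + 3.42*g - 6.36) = 1.9812*g^5 + 3.3534*g^4 - 2.1578*g^3 - 4.7998*g^2 - 12.2646*g + 14.0556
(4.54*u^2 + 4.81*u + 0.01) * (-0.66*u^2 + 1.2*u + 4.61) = -2.9964*u^4 + 2.2734*u^3 + 26.6948*u^2 + 22.1861*u + 0.0461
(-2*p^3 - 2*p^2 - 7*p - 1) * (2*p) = -4*p^4 - 4*p^3 - 14*p^2 - 2*p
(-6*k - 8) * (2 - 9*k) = 54*k^2 + 60*k - 16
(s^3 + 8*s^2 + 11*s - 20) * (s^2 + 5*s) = s^5 + 13*s^4 + 51*s^3 + 35*s^2 - 100*s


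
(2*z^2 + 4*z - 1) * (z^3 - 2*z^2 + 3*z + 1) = 2*z^5 - 3*z^3 + 16*z^2 + z - 1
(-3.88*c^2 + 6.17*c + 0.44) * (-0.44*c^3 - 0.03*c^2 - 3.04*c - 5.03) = 1.7072*c^5 - 2.5984*c^4 + 11.4165*c^3 + 0.746400000000001*c^2 - 32.3727*c - 2.2132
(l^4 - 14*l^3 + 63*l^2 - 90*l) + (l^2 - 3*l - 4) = l^4 - 14*l^3 + 64*l^2 - 93*l - 4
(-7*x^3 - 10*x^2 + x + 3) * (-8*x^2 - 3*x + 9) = 56*x^5 + 101*x^4 - 41*x^3 - 117*x^2 + 27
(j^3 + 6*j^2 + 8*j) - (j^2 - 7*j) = j^3 + 5*j^2 + 15*j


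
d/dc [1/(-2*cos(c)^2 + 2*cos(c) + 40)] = (1 - 2*cos(c))*sin(c)/(2*(sin(c)^2 + cos(c) + 19)^2)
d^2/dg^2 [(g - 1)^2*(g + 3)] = 6*g + 2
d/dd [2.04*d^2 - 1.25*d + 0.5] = 4.08*d - 1.25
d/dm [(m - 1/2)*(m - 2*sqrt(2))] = 2*m - 2*sqrt(2) - 1/2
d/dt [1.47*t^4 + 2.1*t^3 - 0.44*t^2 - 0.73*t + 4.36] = 5.88*t^3 + 6.3*t^2 - 0.88*t - 0.73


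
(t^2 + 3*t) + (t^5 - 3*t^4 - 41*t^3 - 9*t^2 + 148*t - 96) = t^5 - 3*t^4 - 41*t^3 - 8*t^2 + 151*t - 96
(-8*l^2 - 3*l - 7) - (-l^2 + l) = -7*l^2 - 4*l - 7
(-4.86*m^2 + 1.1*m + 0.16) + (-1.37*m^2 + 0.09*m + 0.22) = -6.23*m^2 + 1.19*m + 0.38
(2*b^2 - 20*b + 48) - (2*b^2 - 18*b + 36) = 12 - 2*b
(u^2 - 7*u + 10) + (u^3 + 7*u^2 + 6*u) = u^3 + 8*u^2 - u + 10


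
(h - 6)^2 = h^2 - 12*h + 36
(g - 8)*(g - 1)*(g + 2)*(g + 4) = g^4 - 3*g^3 - 38*g^2 - 24*g + 64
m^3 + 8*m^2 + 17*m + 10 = (m + 1)*(m + 2)*(m + 5)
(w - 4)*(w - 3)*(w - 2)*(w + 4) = w^4 - 5*w^3 - 10*w^2 + 80*w - 96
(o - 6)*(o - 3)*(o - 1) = o^3 - 10*o^2 + 27*o - 18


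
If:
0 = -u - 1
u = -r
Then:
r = 1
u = -1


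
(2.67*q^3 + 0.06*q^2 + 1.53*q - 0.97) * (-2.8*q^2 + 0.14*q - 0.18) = -7.476*q^5 + 0.2058*q^4 - 4.7562*q^3 + 2.9194*q^2 - 0.4112*q + 0.1746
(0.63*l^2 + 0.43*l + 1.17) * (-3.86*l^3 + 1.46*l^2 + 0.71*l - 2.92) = -2.4318*l^5 - 0.74*l^4 - 3.4411*l^3 + 0.1739*l^2 - 0.4249*l - 3.4164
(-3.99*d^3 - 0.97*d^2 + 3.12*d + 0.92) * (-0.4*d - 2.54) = 1.596*d^4 + 10.5226*d^3 + 1.2158*d^2 - 8.2928*d - 2.3368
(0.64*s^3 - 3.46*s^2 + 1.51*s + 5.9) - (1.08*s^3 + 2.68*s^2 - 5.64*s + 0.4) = -0.44*s^3 - 6.14*s^2 + 7.15*s + 5.5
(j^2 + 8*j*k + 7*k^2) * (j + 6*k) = j^3 + 14*j^2*k + 55*j*k^2 + 42*k^3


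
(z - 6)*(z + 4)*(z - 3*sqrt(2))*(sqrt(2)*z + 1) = sqrt(2)*z^4 - 5*z^3 - 2*sqrt(2)*z^3 - 27*sqrt(2)*z^2 + 10*z^2 + 6*sqrt(2)*z + 120*z + 72*sqrt(2)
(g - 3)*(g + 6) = g^2 + 3*g - 18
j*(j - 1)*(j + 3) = j^3 + 2*j^2 - 3*j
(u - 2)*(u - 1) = u^2 - 3*u + 2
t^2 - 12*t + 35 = (t - 7)*(t - 5)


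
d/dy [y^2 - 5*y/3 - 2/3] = 2*y - 5/3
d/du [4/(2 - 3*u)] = 12/(3*u - 2)^2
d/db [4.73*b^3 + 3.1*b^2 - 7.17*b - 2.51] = 14.19*b^2 + 6.2*b - 7.17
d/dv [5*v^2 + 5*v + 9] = 10*v + 5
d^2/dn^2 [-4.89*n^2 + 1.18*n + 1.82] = -9.78000000000000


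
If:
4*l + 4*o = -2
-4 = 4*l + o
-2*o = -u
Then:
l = -7/6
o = 2/3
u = 4/3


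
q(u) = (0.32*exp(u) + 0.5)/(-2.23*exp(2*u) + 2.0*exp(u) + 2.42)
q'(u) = (0.32*exp(u) + 0.5)*(4.46*exp(2*u) - 2.0*exp(u))/(-2.23*exp(2*u) + 2.0*exp(u) + 2.42)^2 + 0.32*exp(u)/(-2.23*exp(2*u) + 2.0*exp(u) + 2.42) = (0.7136*exp(2*u) + 2.23*exp(u) - 0.2256)*exp(u)/(4.9729*exp(4*u) - 8.92*exp(3*u) - 6.7932*exp(2*u) + 9.68*exp(u) + 5.8564)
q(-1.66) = 0.21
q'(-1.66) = 0.01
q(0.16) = 0.52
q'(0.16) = 1.38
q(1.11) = -0.12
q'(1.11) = 0.27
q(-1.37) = 0.21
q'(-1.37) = 0.01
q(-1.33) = 0.21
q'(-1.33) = 0.01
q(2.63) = -0.01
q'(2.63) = 0.01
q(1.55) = -0.05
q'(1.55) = 0.09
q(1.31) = -0.08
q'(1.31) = 0.15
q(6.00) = 0.00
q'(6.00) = 0.00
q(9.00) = 0.00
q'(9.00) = 0.00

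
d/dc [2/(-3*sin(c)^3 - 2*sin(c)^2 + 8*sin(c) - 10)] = 2*(9*sin(c)^2 + 4*sin(c) - 8)*cos(c)/(3*sin(c)^3 + 2*sin(c)^2 - 8*sin(c) + 10)^2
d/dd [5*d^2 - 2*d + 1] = 10*d - 2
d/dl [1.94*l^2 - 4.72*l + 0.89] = 3.88*l - 4.72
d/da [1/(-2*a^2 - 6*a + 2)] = (a + 3/2)/(a^2 + 3*a - 1)^2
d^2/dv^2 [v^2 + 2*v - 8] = 2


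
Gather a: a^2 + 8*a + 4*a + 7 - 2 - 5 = a^2 + 12*a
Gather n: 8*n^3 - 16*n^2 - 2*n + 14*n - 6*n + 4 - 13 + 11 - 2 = 8*n^3 - 16*n^2 + 6*n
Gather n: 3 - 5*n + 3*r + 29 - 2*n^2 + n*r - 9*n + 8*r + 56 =-2*n^2 + n*(r - 14) + 11*r + 88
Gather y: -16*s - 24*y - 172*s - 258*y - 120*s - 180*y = -308*s - 462*y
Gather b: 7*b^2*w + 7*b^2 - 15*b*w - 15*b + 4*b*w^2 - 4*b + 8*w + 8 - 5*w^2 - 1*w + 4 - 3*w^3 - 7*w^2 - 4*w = b^2*(7*w + 7) + b*(4*w^2 - 15*w - 19) - 3*w^3 - 12*w^2 + 3*w + 12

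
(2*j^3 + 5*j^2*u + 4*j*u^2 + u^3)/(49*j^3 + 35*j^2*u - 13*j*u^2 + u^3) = (2*j^2 + 3*j*u + u^2)/(49*j^2 - 14*j*u + u^2)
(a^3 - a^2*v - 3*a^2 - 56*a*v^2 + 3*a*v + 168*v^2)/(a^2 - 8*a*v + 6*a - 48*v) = (a^2 + 7*a*v - 3*a - 21*v)/(a + 6)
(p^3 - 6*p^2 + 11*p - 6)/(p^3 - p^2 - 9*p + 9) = (p - 2)/(p + 3)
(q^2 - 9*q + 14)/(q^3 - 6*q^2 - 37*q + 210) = (q - 2)/(q^2 + q - 30)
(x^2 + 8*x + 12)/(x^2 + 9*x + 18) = (x + 2)/(x + 3)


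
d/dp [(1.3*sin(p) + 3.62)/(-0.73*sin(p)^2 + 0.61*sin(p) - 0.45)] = (0.949*sin(p)^2 + 5.2852*sin(p) - 2.7932)*cos(p)/(0.5329*sin(p)^4 - 0.8906*sin(p)^3 + 1.0291*sin(p)^2 - 0.549*sin(p) + 0.2025)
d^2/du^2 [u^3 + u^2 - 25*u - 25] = 6*u + 2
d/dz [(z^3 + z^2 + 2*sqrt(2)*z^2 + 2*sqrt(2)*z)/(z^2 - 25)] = (z^4 - 75*z^2 - 2*sqrt(2)*z^2 - 100*sqrt(2)*z - 50*z - 50*sqrt(2))/(z^4 - 50*z^2 + 625)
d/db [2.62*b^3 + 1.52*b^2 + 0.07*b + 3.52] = 7.86*b^2 + 3.04*b + 0.07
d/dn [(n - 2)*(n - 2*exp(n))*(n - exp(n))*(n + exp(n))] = -2*n^3*exp(n) + 4*n^3 - 2*n^2*exp(2*n) - 2*n^2*exp(n) - 6*n^2 + 6*n*exp(3*n) + 2*n*exp(2*n) + 8*n*exp(n) - 10*exp(3*n) + 2*exp(2*n)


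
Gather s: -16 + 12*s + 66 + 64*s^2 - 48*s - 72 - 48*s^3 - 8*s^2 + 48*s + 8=-48*s^3 + 56*s^2 + 12*s - 14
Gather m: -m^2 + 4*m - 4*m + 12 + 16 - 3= 25 - m^2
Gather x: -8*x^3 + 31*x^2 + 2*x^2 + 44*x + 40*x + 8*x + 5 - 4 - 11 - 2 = -8*x^3 + 33*x^2 + 92*x - 12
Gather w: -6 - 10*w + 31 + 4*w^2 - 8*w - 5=4*w^2 - 18*w + 20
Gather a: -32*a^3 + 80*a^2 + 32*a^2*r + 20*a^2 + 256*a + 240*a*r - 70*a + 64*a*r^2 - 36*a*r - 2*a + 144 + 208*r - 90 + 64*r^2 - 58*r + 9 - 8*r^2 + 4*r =-32*a^3 + a^2*(32*r + 100) + a*(64*r^2 + 204*r + 184) + 56*r^2 + 154*r + 63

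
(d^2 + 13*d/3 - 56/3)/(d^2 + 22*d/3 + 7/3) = (3*d - 8)/(3*d + 1)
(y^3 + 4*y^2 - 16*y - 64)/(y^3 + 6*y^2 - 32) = (y - 4)/(y - 2)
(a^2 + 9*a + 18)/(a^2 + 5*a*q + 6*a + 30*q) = (a + 3)/(a + 5*q)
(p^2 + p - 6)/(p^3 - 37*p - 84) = (p - 2)/(p^2 - 3*p - 28)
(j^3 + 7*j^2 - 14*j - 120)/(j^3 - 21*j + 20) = (j + 6)/(j - 1)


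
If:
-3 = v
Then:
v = -3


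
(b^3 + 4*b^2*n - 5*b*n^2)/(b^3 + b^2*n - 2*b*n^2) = (b + 5*n)/(b + 2*n)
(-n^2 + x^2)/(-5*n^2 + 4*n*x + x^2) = (n + x)/(5*n + x)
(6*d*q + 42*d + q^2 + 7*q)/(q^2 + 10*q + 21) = (6*d + q)/(q + 3)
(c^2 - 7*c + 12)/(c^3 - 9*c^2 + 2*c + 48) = (c - 4)/(c^2 - 6*c - 16)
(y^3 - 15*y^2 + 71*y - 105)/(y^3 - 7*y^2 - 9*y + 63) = (y - 5)/(y + 3)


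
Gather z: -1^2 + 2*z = 2*z - 1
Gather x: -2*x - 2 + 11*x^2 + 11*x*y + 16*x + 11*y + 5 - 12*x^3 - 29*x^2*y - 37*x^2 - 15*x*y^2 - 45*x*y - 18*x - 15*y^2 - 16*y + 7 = -12*x^3 + x^2*(-29*y - 26) + x*(-15*y^2 - 34*y - 4) - 15*y^2 - 5*y + 10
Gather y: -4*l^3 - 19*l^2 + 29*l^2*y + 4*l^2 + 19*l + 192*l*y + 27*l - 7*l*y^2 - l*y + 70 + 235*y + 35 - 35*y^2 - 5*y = -4*l^3 - 15*l^2 + 46*l + y^2*(-7*l - 35) + y*(29*l^2 + 191*l + 230) + 105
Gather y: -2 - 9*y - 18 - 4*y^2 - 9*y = -4*y^2 - 18*y - 20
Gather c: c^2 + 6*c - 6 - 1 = c^2 + 6*c - 7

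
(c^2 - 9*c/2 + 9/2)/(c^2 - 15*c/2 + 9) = (c - 3)/(c - 6)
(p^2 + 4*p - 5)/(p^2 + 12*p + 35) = (p - 1)/(p + 7)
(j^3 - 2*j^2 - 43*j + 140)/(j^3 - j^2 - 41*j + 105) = (j - 4)/(j - 3)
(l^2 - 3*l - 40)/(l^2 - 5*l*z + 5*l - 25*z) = (8 - l)/(-l + 5*z)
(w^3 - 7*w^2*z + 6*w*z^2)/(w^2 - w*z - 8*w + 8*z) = w*(w - 6*z)/(w - 8)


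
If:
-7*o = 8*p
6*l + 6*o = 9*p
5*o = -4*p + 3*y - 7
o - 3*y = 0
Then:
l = 259/8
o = -14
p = 49/4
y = -14/3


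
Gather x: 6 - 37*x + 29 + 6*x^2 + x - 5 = 6*x^2 - 36*x + 30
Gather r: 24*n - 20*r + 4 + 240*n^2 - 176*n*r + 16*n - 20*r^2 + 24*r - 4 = 240*n^2 + 40*n - 20*r^2 + r*(4 - 176*n)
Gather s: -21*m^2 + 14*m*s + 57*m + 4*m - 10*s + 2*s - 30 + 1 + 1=-21*m^2 + 61*m + s*(14*m - 8) - 28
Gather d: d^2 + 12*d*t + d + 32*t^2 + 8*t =d^2 + d*(12*t + 1) + 32*t^2 + 8*t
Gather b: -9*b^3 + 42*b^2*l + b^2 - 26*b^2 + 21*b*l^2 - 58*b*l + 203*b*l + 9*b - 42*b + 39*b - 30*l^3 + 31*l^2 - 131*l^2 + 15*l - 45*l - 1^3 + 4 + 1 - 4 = -9*b^3 + b^2*(42*l - 25) + b*(21*l^2 + 145*l + 6) - 30*l^3 - 100*l^2 - 30*l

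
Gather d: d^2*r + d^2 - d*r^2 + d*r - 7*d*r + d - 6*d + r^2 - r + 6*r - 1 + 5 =d^2*(r + 1) + d*(-r^2 - 6*r - 5) + r^2 + 5*r + 4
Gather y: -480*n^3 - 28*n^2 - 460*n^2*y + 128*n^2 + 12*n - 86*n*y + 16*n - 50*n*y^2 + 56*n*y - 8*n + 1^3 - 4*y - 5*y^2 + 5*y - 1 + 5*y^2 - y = -480*n^3 + 100*n^2 - 50*n*y^2 + 20*n + y*(-460*n^2 - 30*n)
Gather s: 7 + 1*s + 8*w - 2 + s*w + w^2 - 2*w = s*(w + 1) + w^2 + 6*w + 5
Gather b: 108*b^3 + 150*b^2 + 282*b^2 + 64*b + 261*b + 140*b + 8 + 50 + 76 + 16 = 108*b^3 + 432*b^2 + 465*b + 150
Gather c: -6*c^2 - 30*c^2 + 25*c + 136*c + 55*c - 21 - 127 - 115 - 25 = -36*c^2 + 216*c - 288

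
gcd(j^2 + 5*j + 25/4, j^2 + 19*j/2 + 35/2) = j + 5/2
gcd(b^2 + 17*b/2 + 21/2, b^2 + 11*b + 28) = b + 7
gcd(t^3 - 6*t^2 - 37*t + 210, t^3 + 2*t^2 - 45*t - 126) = t^2 - t - 42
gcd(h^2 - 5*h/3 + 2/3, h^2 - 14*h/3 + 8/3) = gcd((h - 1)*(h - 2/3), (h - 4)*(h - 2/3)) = h - 2/3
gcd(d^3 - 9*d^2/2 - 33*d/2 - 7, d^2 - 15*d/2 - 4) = d + 1/2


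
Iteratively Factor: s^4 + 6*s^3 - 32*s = (s - 2)*(s^3 + 8*s^2 + 16*s) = (s - 2)*(s + 4)*(s^2 + 4*s) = (s - 2)*(s + 4)^2*(s)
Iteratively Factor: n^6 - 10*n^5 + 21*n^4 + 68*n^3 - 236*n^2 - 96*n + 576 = (n + 2)*(n^5 - 12*n^4 + 45*n^3 - 22*n^2 - 192*n + 288) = (n - 3)*(n + 2)*(n^4 - 9*n^3 + 18*n^2 + 32*n - 96) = (n - 3)*(n + 2)^2*(n^3 - 11*n^2 + 40*n - 48) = (n - 4)*(n - 3)*(n + 2)^2*(n^2 - 7*n + 12) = (n - 4)*(n - 3)^2*(n + 2)^2*(n - 4)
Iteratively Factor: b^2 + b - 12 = (b - 3)*(b + 4)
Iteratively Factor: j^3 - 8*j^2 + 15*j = (j - 5)*(j^2 - 3*j) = j*(j - 5)*(j - 3)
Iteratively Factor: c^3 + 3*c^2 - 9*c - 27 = (c - 3)*(c^2 + 6*c + 9) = (c - 3)*(c + 3)*(c + 3)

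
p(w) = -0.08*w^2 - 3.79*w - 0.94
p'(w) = -0.16*w - 3.79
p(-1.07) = 3.02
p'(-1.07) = -3.62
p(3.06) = -13.29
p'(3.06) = -4.28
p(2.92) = -12.69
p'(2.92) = -4.26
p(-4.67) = 15.01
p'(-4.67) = -3.04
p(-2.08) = 6.60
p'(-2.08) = -3.46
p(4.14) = -18.00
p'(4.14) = -4.45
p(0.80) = -4.02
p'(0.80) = -3.92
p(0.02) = -1.02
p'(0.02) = -3.79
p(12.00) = -57.94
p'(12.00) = -5.71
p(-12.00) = 33.02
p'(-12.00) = -1.87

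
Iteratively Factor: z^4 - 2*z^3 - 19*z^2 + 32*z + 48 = (z - 3)*(z^3 + z^2 - 16*z - 16) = (z - 3)*(z + 1)*(z^2 - 16) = (z - 3)*(z + 1)*(z + 4)*(z - 4)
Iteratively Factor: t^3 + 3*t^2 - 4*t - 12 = (t + 2)*(t^2 + t - 6) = (t + 2)*(t + 3)*(t - 2)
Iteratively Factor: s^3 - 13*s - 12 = (s - 4)*(s^2 + 4*s + 3) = (s - 4)*(s + 1)*(s + 3)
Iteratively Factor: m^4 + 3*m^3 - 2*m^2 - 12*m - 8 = (m - 2)*(m^3 + 5*m^2 + 8*m + 4) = (m - 2)*(m + 2)*(m^2 + 3*m + 2) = (m - 2)*(m + 2)^2*(m + 1)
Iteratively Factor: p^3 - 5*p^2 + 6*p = (p - 2)*(p^2 - 3*p) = p*(p - 2)*(p - 3)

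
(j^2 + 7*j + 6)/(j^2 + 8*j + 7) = (j + 6)/(j + 7)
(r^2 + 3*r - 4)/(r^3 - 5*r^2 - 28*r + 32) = 1/(r - 8)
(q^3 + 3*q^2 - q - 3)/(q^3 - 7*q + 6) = (q + 1)/(q - 2)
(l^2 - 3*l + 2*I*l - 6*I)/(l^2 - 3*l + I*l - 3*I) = (l + 2*I)/(l + I)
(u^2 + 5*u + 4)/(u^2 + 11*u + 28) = (u + 1)/(u + 7)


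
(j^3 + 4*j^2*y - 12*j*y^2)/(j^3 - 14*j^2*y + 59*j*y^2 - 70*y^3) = j*(j + 6*y)/(j^2 - 12*j*y + 35*y^2)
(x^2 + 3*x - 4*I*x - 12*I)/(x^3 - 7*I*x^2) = (x^2 + x*(3 - 4*I) - 12*I)/(x^2*(x - 7*I))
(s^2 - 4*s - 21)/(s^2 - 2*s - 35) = (s + 3)/(s + 5)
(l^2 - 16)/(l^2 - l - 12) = (l + 4)/(l + 3)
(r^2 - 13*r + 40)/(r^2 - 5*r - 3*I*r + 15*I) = (r - 8)/(r - 3*I)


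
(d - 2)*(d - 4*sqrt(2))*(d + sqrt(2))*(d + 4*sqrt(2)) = d^4 - 2*d^3 + sqrt(2)*d^3 - 32*d^2 - 2*sqrt(2)*d^2 - 32*sqrt(2)*d + 64*d + 64*sqrt(2)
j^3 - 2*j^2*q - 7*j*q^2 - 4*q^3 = (j - 4*q)*(j + q)^2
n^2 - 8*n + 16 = (n - 4)^2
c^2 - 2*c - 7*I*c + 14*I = (c - 2)*(c - 7*I)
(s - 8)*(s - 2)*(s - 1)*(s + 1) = s^4 - 10*s^3 + 15*s^2 + 10*s - 16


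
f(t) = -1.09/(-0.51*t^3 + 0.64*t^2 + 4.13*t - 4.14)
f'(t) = -1.09*(1.53*t^2 - 1.28*t - 4.13)/(-0.51*t^3 + 0.64*t^2 + 4.13*t - 4.14)^2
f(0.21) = 0.34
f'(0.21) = 0.45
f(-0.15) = 0.23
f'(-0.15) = 0.19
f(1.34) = -0.83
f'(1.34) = 1.95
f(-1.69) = 0.16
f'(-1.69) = -0.06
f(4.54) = 0.05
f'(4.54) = -0.06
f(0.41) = 0.46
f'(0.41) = 0.85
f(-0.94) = 0.15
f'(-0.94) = 0.03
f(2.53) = -0.51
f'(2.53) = -0.57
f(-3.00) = -0.36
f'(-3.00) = -1.63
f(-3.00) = -0.36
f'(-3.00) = -1.63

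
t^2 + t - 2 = (t - 1)*(t + 2)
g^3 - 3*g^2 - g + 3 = (g - 3)*(g - 1)*(g + 1)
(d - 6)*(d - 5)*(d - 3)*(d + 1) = d^4 - 13*d^3 + 49*d^2 - 27*d - 90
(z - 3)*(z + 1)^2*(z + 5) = z^4 + 4*z^3 - 10*z^2 - 28*z - 15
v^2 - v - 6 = (v - 3)*(v + 2)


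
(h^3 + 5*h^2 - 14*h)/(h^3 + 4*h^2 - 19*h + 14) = h/(h - 1)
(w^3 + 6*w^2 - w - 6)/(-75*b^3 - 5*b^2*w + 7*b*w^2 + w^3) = (-w^3 - 6*w^2 + w + 6)/(75*b^3 + 5*b^2*w - 7*b*w^2 - w^3)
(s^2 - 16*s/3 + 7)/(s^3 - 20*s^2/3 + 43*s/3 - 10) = (3*s - 7)/(3*s^2 - 11*s + 10)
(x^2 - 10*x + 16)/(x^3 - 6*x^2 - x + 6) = (x^2 - 10*x + 16)/(x^3 - 6*x^2 - x + 6)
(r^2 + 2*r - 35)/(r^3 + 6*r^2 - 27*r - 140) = 1/(r + 4)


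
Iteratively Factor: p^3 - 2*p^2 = (p - 2)*(p^2) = p*(p - 2)*(p)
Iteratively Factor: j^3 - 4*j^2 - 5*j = (j)*(j^2 - 4*j - 5) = j*(j - 5)*(j + 1)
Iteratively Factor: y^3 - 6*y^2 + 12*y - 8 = (y - 2)*(y^2 - 4*y + 4) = (y - 2)^2*(y - 2)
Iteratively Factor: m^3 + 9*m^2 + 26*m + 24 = (m + 3)*(m^2 + 6*m + 8) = (m + 3)*(m + 4)*(m + 2)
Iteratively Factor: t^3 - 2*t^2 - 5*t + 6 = (t - 1)*(t^2 - t - 6) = (t - 3)*(t - 1)*(t + 2)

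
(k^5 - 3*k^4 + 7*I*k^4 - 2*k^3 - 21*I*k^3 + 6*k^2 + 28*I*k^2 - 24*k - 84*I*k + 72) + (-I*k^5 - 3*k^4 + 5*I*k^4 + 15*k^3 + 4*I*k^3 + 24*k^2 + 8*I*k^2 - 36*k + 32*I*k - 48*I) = k^5 - I*k^5 - 6*k^4 + 12*I*k^4 + 13*k^3 - 17*I*k^3 + 30*k^2 + 36*I*k^2 - 60*k - 52*I*k + 72 - 48*I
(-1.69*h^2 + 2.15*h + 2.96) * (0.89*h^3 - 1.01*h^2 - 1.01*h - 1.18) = -1.5041*h^5 + 3.6204*h^4 + 2.1698*h^3 - 3.1669*h^2 - 5.5266*h - 3.4928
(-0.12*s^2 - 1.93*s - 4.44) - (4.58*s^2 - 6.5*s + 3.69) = -4.7*s^2 + 4.57*s - 8.13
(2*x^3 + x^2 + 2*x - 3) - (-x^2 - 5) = 2*x^3 + 2*x^2 + 2*x + 2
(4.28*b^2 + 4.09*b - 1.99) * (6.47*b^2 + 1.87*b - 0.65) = 27.6916*b^4 + 34.4659*b^3 - 8.009*b^2 - 6.3798*b + 1.2935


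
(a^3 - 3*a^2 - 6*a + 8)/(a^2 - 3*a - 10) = (a^2 - 5*a + 4)/(a - 5)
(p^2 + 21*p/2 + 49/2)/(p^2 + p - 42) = (p + 7/2)/(p - 6)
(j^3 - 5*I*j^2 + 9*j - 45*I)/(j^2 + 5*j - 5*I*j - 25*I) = (j^2 + 9)/(j + 5)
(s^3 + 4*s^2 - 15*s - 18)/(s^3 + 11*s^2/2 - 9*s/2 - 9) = 2*(s - 3)/(2*s - 3)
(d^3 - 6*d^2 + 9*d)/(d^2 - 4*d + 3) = d*(d - 3)/(d - 1)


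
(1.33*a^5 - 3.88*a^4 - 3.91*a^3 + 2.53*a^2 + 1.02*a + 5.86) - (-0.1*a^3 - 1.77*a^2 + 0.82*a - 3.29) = 1.33*a^5 - 3.88*a^4 - 3.81*a^3 + 4.3*a^2 + 0.2*a + 9.15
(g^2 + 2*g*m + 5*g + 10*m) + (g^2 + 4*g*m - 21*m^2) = 2*g^2 + 6*g*m + 5*g - 21*m^2 + 10*m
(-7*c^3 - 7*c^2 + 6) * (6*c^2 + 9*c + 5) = -42*c^5 - 105*c^4 - 98*c^3 + c^2 + 54*c + 30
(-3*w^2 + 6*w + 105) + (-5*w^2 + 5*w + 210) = -8*w^2 + 11*w + 315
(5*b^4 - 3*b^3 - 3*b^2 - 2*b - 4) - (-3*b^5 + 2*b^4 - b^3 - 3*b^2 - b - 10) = 3*b^5 + 3*b^4 - 2*b^3 - b + 6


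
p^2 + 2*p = p*(p + 2)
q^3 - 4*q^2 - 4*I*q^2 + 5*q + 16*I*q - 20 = (q - 4)*(q - 5*I)*(q + I)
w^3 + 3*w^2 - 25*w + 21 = (w - 3)*(w - 1)*(w + 7)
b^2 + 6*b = b*(b + 6)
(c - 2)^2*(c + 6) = c^3 + 2*c^2 - 20*c + 24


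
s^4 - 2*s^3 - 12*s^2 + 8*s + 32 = (s - 4)*(s - 2)*(s + 2)^2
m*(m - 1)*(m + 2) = m^3 + m^2 - 2*m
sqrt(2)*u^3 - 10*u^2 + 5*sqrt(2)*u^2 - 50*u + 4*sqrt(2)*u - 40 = (u + 4)*(u - 5*sqrt(2))*(sqrt(2)*u + sqrt(2))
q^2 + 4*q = q*(q + 4)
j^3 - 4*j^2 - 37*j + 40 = (j - 8)*(j - 1)*(j + 5)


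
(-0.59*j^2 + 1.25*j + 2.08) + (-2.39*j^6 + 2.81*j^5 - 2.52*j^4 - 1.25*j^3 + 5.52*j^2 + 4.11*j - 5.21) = -2.39*j^6 + 2.81*j^5 - 2.52*j^4 - 1.25*j^3 + 4.93*j^2 + 5.36*j - 3.13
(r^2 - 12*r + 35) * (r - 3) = r^3 - 15*r^2 + 71*r - 105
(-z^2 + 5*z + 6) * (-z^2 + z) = z^4 - 6*z^3 - z^2 + 6*z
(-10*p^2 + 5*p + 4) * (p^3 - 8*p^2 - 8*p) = -10*p^5 + 85*p^4 + 44*p^3 - 72*p^2 - 32*p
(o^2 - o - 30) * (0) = 0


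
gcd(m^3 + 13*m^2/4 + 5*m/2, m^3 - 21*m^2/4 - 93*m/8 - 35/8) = m + 5/4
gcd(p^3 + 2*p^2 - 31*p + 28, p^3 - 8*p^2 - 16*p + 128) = p - 4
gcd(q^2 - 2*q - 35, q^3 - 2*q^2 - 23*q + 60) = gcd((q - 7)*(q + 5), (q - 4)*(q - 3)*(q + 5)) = q + 5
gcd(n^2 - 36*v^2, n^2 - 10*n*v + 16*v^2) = 1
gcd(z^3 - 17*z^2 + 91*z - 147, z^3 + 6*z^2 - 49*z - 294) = z - 7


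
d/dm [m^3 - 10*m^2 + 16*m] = 3*m^2 - 20*m + 16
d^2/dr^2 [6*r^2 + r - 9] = 12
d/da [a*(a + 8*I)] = 2*a + 8*I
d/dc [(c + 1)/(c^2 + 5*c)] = (c*(c + 5) - (c + 1)*(2*c + 5))/(c^2*(c + 5)^2)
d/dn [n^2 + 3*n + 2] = 2*n + 3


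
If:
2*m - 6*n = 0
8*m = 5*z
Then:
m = 5*z/8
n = 5*z/24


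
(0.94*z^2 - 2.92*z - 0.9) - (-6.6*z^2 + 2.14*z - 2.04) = 7.54*z^2 - 5.06*z + 1.14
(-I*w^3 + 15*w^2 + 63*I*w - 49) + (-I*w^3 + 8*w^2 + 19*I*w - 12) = -2*I*w^3 + 23*w^2 + 82*I*w - 61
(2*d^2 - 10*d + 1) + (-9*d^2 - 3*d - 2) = -7*d^2 - 13*d - 1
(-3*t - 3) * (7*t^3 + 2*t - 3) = -21*t^4 - 21*t^3 - 6*t^2 + 3*t + 9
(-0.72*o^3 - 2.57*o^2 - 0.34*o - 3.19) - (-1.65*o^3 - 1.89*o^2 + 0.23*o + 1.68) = 0.93*o^3 - 0.68*o^2 - 0.57*o - 4.87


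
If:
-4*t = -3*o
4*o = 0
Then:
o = 0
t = 0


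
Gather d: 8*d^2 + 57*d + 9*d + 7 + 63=8*d^2 + 66*d + 70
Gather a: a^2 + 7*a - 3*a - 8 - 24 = a^2 + 4*a - 32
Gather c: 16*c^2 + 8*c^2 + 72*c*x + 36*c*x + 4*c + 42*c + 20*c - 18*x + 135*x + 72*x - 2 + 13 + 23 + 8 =24*c^2 + c*(108*x + 66) + 189*x + 42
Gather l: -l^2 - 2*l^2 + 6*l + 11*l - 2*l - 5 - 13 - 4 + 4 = -3*l^2 + 15*l - 18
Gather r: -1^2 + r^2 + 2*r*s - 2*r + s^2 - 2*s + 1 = r^2 + r*(2*s - 2) + s^2 - 2*s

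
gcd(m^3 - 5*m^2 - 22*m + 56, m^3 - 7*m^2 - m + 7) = m - 7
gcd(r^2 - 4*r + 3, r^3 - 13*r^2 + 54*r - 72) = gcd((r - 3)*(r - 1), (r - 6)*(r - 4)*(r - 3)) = r - 3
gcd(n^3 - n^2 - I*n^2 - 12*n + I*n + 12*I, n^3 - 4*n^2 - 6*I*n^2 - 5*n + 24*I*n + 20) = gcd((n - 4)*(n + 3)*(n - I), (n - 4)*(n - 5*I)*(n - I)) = n^2 + n*(-4 - I) + 4*I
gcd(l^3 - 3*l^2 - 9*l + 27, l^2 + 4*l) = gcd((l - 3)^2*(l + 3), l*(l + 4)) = 1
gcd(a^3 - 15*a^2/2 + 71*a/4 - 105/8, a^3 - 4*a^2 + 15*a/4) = a^2 - 4*a + 15/4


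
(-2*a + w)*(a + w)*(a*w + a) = -2*a^3*w - 2*a^3 - a^2*w^2 - a^2*w + a*w^3 + a*w^2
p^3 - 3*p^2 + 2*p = p*(p - 2)*(p - 1)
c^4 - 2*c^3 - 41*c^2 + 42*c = c*(c - 7)*(c - 1)*(c + 6)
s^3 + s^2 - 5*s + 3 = (s - 1)^2*(s + 3)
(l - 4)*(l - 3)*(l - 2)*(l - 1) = l^4 - 10*l^3 + 35*l^2 - 50*l + 24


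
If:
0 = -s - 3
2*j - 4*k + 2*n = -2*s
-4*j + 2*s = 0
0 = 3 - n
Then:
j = -3/2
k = -3/4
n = 3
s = -3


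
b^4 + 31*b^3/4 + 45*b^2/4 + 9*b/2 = b*(b + 3/4)*(b + 1)*(b + 6)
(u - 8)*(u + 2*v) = u^2 + 2*u*v - 8*u - 16*v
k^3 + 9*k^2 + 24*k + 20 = (k + 2)^2*(k + 5)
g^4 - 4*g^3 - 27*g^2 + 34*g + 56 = (g - 7)*(g - 2)*(g + 1)*(g + 4)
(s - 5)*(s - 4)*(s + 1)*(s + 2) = s^4 - 6*s^3 - 5*s^2 + 42*s + 40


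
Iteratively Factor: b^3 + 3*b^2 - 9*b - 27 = (b + 3)*(b^2 - 9) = (b + 3)^2*(b - 3)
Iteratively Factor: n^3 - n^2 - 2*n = (n + 1)*(n^2 - 2*n) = (n - 2)*(n + 1)*(n)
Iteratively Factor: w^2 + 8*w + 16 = (w + 4)*(w + 4)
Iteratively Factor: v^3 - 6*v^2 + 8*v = (v - 4)*(v^2 - 2*v) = v*(v - 4)*(v - 2)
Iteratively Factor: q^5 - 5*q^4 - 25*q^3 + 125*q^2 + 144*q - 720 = (q - 5)*(q^4 - 25*q^2 + 144) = (q - 5)*(q + 4)*(q^3 - 4*q^2 - 9*q + 36) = (q - 5)*(q - 4)*(q + 4)*(q^2 - 9) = (q - 5)*(q - 4)*(q + 3)*(q + 4)*(q - 3)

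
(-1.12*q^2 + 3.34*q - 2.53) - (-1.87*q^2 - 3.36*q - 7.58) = 0.75*q^2 + 6.7*q + 5.05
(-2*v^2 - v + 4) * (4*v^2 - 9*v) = -8*v^4 + 14*v^3 + 25*v^2 - 36*v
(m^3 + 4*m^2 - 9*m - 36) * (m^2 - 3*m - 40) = m^5 + m^4 - 61*m^3 - 169*m^2 + 468*m + 1440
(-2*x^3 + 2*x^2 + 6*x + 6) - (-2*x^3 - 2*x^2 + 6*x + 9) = 4*x^2 - 3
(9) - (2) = 7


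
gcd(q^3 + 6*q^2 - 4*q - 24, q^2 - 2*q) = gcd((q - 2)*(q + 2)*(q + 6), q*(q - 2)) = q - 2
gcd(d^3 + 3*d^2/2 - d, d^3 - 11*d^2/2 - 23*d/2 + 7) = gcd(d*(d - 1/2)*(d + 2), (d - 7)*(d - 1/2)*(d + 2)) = d^2 + 3*d/2 - 1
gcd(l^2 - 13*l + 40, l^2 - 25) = l - 5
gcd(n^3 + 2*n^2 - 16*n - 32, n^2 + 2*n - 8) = n + 4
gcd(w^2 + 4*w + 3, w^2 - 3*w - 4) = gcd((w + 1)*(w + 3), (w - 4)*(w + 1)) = w + 1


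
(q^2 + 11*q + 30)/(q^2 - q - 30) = (q + 6)/(q - 6)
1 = 1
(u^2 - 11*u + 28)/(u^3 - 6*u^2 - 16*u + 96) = (u - 7)/(u^2 - 2*u - 24)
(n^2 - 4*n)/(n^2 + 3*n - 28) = n/(n + 7)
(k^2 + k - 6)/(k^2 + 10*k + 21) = (k - 2)/(k + 7)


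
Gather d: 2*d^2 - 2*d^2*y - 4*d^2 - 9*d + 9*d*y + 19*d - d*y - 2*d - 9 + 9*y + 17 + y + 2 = d^2*(-2*y - 2) + d*(8*y + 8) + 10*y + 10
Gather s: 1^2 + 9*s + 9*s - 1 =18*s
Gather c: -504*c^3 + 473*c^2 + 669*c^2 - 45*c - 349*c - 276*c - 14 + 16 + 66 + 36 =-504*c^3 + 1142*c^2 - 670*c + 104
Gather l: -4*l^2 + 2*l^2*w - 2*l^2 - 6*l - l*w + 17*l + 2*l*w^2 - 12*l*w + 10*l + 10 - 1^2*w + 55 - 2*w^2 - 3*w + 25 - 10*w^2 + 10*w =l^2*(2*w - 6) + l*(2*w^2 - 13*w + 21) - 12*w^2 + 6*w + 90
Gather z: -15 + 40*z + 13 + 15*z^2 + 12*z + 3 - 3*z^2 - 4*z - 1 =12*z^2 + 48*z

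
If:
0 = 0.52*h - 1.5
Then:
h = 2.88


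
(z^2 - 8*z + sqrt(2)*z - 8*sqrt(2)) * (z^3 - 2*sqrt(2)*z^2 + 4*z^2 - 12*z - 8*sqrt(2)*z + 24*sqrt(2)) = z^5 - 4*z^4 - sqrt(2)*z^4 - 48*z^3 + 4*sqrt(2)*z^3 + 44*sqrt(2)*z^2 + 112*z^2 - 96*sqrt(2)*z + 176*z - 384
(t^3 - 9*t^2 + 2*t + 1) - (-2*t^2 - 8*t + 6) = t^3 - 7*t^2 + 10*t - 5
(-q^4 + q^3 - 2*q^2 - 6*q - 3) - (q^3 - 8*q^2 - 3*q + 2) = -q^4 + 6*q^2 - 3*q - 5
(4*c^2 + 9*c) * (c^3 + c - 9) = 4*c^5 + 9*c^4 + 4*c^3 - 27*c^2 - 81*c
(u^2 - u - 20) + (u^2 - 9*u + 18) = 2*u^2 - 10*u - 2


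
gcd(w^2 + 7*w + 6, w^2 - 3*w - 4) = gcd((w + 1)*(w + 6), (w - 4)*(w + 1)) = w + 1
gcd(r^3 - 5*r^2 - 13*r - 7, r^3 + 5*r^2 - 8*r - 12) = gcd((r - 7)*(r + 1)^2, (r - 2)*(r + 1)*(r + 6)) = r + 1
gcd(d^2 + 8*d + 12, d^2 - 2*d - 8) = d + 2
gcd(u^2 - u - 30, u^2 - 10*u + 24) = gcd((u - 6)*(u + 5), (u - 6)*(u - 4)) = u - 6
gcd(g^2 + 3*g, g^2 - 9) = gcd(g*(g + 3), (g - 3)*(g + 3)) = g + 3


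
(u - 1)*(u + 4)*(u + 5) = u^3 + 8*u^2 + 11*u - 20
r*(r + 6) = r^2 + 6*r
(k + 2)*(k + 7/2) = k^2 + 11*k/2 + 7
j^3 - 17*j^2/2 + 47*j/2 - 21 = (j - 7/2)*(j - 3)*(j - 2)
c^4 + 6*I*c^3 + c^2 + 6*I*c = c*(c - I)*(c + I)*(c + 6*I)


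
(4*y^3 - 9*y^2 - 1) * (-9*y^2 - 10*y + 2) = -36*y^5 + 41*y^4 + 98*y^3 - 9*y^2 + 10*y - 2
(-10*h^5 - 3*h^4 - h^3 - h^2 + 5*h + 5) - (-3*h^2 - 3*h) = -10*h^5 - 3*h^4 - h^3 + 2*h^2 + 8*h + 5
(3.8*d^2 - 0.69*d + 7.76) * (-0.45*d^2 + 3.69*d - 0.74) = -1.71*d^4 + 14.3325*d^3 - 8.8501*d^2 + 29.145*d - 5.7424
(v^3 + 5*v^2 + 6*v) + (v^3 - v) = 2*v^3 + 5*v^2 + 5*v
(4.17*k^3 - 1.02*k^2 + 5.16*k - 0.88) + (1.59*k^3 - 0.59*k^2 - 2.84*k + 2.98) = 5.76*k^3 - 1.61*k^2 + 2.32*k + 2.1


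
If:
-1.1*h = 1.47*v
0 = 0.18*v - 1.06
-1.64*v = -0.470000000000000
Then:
No Solution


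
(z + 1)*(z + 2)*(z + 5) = z^3 + 8*z^2 + 17*z + 10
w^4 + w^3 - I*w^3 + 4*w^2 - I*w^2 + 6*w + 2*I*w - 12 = (w - 1)*(w + 2)*(w - 3*I)*(w + 2*I)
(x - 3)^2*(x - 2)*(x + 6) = x^4 - 2*x^3 - 27*x^2 + 108*x - 108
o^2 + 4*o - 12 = (o - 2)*(o + 6)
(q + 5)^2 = q^2 + 10*q + 25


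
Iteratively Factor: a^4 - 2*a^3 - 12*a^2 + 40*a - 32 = (a - 2)*(a^3 - 12*a + 16) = (a - 2)^2*(a^2 + 2*a - 8) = (a - 2)^2*(a + 4)*(a - 2)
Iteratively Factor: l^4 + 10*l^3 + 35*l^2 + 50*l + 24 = (l + 3)*(l^3 + 7*l^2 + 14*l + 8) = (l + 2)*(l + 3)*(l^2 + 5*l + 4) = (l + 2)*(l + 3)*(l + 4)*(l + 1)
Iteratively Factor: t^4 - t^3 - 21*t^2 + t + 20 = (t + 4)*(t^3 - 5*t^2 - t + 5) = (t - 1)*(t + 4)*(t^2 - 4*t - 5) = (t - 5)*(t - 1)*(t + 4)*(t + 1)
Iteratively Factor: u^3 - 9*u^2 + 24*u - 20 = (u - 2)*(u^2 - 7*u + 10) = (u - 2)^2*(u - 5)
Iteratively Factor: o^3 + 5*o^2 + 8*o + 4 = (o + 2)*(o^2 + 3*o + 2) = (o + 1)*(o + 2)*(o + 2)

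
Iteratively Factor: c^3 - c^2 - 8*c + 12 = (c - 2)*(c^2 + c - 6) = (c - 2)^2*(c + 3)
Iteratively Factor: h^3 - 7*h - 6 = (h - 3)*(h^2 + 3*h + 2) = (h - 3)*(h + 1)*(h + 2)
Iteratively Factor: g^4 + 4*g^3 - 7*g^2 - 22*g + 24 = (g + 3)*(g^3 + g^2 - 10*g + 8) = (g - 1)*(g + 3)*(g^2 + 2*g - 8) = (g - 1)*(g + 3)*(g + 4)*(g - 2)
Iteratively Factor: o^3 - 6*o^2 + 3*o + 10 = (o - 2)*(o^2 - 4*o - 5) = (o - 5)*(o - 2)*(o + 1)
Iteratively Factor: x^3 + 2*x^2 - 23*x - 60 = (x + 4)*(x^2 - 2*x - 15) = (x + 3)*(x + 4)*(x - 5)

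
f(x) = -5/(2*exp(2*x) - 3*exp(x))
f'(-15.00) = -5448362.29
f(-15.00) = 5448363.40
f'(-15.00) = -5448362.29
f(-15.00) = 5448363.40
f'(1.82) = 0.20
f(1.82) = -0.09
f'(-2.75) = -26.02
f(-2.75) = 27.23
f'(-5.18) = -296.13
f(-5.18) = 297.25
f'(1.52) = 0.44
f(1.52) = -0.18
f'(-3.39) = -49.42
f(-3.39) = 50.58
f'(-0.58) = -1.92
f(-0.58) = 4.75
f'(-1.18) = -5.06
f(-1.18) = 6.82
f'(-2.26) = -15.88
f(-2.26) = 17.17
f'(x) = -5*(-4*exp(2*x) + 3*exp(x))/(2*exp(2*x) - 3*exp(x))^2 = 5*(4*exp(x) - 3)*exp(-x)/(2*exp(x) - 3)^2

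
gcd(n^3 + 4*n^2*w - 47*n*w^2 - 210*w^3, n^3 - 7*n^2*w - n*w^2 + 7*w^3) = -n + 7*w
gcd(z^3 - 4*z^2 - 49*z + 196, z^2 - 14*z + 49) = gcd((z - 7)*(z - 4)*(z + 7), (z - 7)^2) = z - 7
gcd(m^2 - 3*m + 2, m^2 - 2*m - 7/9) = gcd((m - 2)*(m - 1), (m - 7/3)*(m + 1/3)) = 1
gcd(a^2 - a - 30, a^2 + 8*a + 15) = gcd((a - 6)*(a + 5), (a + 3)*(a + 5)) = a + 5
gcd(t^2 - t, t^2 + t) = t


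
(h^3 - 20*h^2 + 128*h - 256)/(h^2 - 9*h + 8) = (h^2 - 12*h + 32)/(h - 1)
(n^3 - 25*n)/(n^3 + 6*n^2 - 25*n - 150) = n/(n + 6)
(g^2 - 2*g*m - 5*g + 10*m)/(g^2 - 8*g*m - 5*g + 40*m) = (g - 2*m)/(g - 8*m)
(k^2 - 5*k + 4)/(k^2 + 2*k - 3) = (k - 4)/(k + 3)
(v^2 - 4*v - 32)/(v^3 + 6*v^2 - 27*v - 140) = (v - 8)/(v^2 + 2*v - 35)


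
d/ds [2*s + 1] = 2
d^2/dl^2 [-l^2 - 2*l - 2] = -2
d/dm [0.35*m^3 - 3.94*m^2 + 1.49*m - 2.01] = 1.05*m^2 - 7.88*m + 1.49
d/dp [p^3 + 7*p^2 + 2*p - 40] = 3*p^2 + 14*p + 2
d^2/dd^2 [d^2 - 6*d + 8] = 2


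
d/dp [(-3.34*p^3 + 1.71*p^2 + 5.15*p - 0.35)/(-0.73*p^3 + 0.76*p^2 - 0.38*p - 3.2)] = (-1.2901*p^4 + 10.0574*p^3 + 26.7337*p^2 - 10.412*p - 16.613)/(0.5329*p^6 - 1.1096*p^5 + 1.1324*p^4 + 4.0944*p^3 - 4.7196*p^2 + 2.432*p + 10.24)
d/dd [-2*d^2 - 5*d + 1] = -4*d - 5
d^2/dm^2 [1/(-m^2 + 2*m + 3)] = 2*(-m^2 + 2*m + 4*(m - 1)^2 + 3)/(-m^2 + 2*m + 3)^3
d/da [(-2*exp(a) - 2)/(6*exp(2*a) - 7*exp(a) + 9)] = 2*((exp(a) + 1)*(12*exp(a) - 7) - 6*exp(2*a) + 7*exp(a) - 9)*exp(a)/(6*exp(2*a) - 7*exp(a) + 9)^2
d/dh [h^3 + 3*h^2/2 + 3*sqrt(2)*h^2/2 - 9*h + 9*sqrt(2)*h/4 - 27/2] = 3*h^2 + 3*h + 3*sqrt(2)*h - 9 + 9*sqrt(2)/4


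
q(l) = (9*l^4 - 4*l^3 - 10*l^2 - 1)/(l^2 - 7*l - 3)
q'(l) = (7 - 2*l)*(9*l^4 - 4*l^3 - 10*l^2 - 1)/(l^2 - 7*l - 3)^2 + (36*l^3 - 12*l^2 - 20*l)/(l^2 - 7*l - 3)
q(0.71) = 0.69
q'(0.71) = 0.47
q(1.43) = -0.41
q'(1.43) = -4.60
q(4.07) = -136.23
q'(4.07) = -154.25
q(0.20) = 0.33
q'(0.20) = 0.47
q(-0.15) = 0.63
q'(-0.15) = -3.72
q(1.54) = -0.99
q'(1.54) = -5.99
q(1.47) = -0.60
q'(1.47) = -5.08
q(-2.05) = 9.67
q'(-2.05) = -13.65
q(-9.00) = 433.72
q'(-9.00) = -114.84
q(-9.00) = 433.72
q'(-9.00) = -114.84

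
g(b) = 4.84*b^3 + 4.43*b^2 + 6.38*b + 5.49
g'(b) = 14.52*b^2 + 8.86*b + 6.38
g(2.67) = 146.23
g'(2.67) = 133.55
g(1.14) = 25.69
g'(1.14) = 35.35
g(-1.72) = -17.01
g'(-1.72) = 34.10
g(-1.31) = -6.15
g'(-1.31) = 19.69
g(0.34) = 8.36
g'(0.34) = 11.07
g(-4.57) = -393.10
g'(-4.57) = 269.14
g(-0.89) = -0.09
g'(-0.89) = 10.00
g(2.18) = 90.60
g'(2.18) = 94.70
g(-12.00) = -7796.67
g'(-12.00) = 1990.94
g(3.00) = 195.18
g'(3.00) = 163.64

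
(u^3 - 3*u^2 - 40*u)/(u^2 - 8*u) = u + 5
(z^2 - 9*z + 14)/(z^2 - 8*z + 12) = (z - 7)/(z - 6)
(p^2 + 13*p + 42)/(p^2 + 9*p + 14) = (p + 6)/(p + 2)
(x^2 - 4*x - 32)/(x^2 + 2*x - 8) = (x - 8)/(x - 2)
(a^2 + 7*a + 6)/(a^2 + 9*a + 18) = (a + 1)/(a + 3)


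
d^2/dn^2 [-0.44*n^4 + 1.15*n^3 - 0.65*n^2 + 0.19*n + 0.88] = -5.28*n^2 + 6.9*n - 1.3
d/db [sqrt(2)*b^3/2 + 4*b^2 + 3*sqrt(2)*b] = 3*sqrt(2)*b^2/2 + 8*b + 3*sqrt(2)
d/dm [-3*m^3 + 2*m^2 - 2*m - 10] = -9*m^2 + 4*m - 2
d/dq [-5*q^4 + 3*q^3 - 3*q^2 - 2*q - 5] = -20*q^3 + 9*q^2 - 6*q - 2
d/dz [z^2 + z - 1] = 2*z + 1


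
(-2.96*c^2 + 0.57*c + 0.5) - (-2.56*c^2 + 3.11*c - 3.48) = -0.4*c^2 - 2.54*c + 3.98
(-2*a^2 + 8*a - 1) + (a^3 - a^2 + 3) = a^3 - 3*a^2 + 8*a + 2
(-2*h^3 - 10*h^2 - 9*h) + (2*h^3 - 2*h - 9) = -10*h^2 - 11*h - 9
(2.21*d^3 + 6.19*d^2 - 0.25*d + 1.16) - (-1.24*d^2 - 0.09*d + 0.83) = 2.21*d^3 + 7.43*d^2 - 0.16*d + 0.33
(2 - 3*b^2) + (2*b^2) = 2 - b^2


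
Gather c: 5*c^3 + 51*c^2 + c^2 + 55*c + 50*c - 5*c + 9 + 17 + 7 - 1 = 5*c^3 + 52*c^2 + 100*c + 32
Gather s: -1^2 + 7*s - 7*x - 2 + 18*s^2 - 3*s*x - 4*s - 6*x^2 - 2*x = 18*s^2 + s*(3 - 3*x) - 6*x^2 - 9*x - 3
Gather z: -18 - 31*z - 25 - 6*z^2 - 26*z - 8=-6*z^2 - 57*z - 51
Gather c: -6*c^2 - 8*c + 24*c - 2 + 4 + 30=-6*c^2 + 16*c + 32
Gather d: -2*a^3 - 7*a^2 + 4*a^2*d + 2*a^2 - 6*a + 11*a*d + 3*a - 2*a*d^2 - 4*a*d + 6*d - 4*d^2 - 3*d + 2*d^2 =-2*a^3 - 5*a^2 - 3*a + d^2*(-2*a - 2) + d*(4*a^2 + 7*a + 3)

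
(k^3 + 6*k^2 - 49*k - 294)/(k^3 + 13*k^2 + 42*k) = (k - 7)/k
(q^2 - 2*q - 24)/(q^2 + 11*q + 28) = (q - 6)/(q + 7)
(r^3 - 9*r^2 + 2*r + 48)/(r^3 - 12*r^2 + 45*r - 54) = (r^2 - 6*r - 16)/(r^2 - 9*r + 18)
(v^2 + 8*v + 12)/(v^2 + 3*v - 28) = (v^2 + 8*v + 12)/(v^2 + 3*v - 28)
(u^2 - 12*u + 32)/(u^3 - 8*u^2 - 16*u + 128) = 1/(u + 4)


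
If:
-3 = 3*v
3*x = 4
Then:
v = -1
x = 4/3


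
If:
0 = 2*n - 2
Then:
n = 1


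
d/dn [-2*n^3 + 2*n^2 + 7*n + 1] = -6*n^2 + 4*n + 7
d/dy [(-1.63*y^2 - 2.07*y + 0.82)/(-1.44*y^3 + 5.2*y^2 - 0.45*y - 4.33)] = (-2.3472*y^4 - 5.9616*y^3 + 15.0399*y^2 + 5.5878*y + 9.3321)/(2.0736*y^6 - 14.976*y^5 + 28.336*y^4 + 7.7904*y^3 - 44.8295*y^2 + 3.897*y + 18.7489)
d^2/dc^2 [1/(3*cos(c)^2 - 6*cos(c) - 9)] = (4*sin(c)^2/3 + 2*cos(c) - 6)*sin(c)^2/(sin(c)^2 + 2*cos(c) + 2)^3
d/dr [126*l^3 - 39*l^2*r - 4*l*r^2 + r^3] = -39*l^2 - 8*l*r + 3*r^2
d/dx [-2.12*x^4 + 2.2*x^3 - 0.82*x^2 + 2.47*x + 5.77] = -8.48*x^3 + 6.6*x^2 - 1.64*x + 2.47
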